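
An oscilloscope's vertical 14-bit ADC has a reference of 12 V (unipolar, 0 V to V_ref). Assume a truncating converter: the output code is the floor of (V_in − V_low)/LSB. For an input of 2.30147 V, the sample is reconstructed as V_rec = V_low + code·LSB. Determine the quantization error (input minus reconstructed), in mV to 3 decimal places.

LSB = 12/2^14 = 0.732 mV.
Scaled input = 3142.2737 LSBs, so code = 3142.
V_rec = 0 + 3142·0.000732422 = 2.3012695 V.
Error = 2.30147 − 2.3012695 = 0.000200469 V = 0.200 mV.

0.200 mV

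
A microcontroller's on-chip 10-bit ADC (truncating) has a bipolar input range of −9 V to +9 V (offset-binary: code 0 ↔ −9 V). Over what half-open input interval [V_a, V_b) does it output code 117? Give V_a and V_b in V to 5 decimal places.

LSB = 18/2^10 = 17.578 mV.
V_a = V_low + 117·LSB = -6.94336 V; V_b = V_low + 118·LSB = -6.92578 V.

[-6.94336 V, -6.92578 V)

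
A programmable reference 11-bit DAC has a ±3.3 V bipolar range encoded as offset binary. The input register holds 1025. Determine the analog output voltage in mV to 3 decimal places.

LSB = 6.6 V / 2^11 = 3.223 mV.
V_out = (−3.3) + 1025 × 0.00322266 V = 0.00322266 V.
= 3.223 mV.

3.223 mV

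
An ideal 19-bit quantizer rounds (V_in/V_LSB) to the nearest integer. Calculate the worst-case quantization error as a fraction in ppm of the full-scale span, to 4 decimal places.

Rounding → worst-case error = ½ LSB = V_FS/2^20, so 1e+06/1048576 = 0.953674 ppm of full scale.

0.9537 ppm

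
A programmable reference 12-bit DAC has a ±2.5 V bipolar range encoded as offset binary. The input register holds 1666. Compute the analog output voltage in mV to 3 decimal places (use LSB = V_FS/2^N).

-466.309 mV

LSB = 5 V / 2^12 = 1.221 mV.
V_out = (−2.5) + 1666 × 0.0012207 V = -0.466309 V.
= -466.309 mV.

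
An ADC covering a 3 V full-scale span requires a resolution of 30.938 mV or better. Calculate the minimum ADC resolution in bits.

Number of steps required ≥ 3 V / 30.938 mV = 96.97.
Need 2^N ≥ 96.97; 2^6 = 64, 2^7 = 128.
Minimum N = 7.

7 bits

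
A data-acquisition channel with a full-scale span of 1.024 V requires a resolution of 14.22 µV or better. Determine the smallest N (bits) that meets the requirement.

Number of steps required ≥ 1.024 V / 14.22 µV = 72011.25.
Need 2^N ≥ 72011.25; 2^16 = 65536, 2^17 = 131072.
Minimum N = 17.

17 bits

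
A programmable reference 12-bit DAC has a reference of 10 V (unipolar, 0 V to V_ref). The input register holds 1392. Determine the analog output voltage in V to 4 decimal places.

3.3984 V

LSB = 10 V / 2^12 = 2.441 mV.
V_out = 0 + 1392 × 0.00244141 V = 3.39844 V.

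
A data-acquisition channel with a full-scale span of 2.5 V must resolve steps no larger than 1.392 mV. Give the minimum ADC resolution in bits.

11 bits

Number of steps required ≥ 2.5 V / 1.392 mV = 1795.98.
Need 2^N ≥ 1795.98; 2^10 = 1024, 2^11 = 2048.
Minimum N = 11.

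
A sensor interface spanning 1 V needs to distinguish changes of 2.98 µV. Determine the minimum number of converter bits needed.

Number of steps required ≥ 1 V / 2.98 µV = 335570.47.
Need 2^N ≥ 335570.47; 2^18 = 262144, 2^19 = 524288.
Minimum N = 19.

19 bits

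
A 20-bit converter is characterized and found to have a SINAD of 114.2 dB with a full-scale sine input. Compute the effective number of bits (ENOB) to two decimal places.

18.68 bits

ENOB = (SINAD − 1.76) / 6.02 = (114.2 − 1.76)/6.02 = 18.678.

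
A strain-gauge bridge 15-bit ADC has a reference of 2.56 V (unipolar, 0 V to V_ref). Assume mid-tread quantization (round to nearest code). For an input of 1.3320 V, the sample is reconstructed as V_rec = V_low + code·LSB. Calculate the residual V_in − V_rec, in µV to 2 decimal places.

-31.25 µV

LSB = 2.56/2^15 = 78.12 µV.
Scaled input = 17049.6000 LSBs, so code = 17050.
V_rec = 0 + 17050·7.8125e-05 = 1.3320312 V.
V_in − V_rec = -3.125e-05 V = -31.25 µV.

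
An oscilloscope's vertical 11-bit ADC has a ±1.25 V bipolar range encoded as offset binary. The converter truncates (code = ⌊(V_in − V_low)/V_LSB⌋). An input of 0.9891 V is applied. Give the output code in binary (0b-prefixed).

With 2048 levels over 2.5 V, one step is 1.221 mV.
(0.9891 − (−1.25)) / 0.0012207 = 1834.271 LSBs.
So the output code is 1834.
In binary (0b-prefixed): 0b11100101010.

code 0b11100101010 (decimal 1834)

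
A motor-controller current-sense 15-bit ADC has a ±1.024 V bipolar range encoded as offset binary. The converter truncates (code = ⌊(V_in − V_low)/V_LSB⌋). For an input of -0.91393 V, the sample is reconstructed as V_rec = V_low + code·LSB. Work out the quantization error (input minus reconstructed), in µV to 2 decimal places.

Step size: 2.048 V ÷ 2^15 = 62.50 µV.
Scaled input = 1761.1200 LSBs, so code = 1761.
Code 1761 maps back to (−1.024) + 1761×6.25e-05 V = -0.9139375 V.
Difference: 7.5e-06 V → 7.50 µV.

7.50 µV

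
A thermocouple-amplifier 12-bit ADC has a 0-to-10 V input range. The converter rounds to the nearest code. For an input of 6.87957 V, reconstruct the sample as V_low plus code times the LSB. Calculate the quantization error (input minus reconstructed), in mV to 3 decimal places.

Step size: 10 V ÷ 2^12 = 2.441 mV.
(V_in − V_low)/LSB = (6.87957 − 0)/0.00244141 = 2817.8719 → code 2818 (round).
Code 2818 maps back to 0 + 2818×0.00244141 V = 6.8798828 V.
Error = 6.87957 − 6.8798828 = -0.000312812 V = -0.313 mV.

-0.313 mV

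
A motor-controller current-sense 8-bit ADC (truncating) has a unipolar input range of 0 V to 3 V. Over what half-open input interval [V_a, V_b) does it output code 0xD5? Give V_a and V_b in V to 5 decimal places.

[2.49609 V, 2.50781 V)

LSB = 3/2^8 = 11.719 mV.
Code 0xD5 = 213 decimal.
V_a = V_low + 213·LSB = 2.49609 V; V_b = V_low + 214·LSB = 2.50781 V.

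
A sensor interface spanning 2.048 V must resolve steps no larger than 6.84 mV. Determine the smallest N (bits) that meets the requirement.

Number of steps required ≥ 2.048 V / 6.84 mV = 299.42.
Need 2^N ≥ 299.42; 2^8 = 256, 2^9 = 512.
Minimum N = 9.

9 bits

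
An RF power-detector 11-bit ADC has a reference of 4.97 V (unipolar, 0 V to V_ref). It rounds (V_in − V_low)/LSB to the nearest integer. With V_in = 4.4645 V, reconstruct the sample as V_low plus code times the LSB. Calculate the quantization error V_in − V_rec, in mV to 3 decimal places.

LSB = 4.97/2^11 = 2.427 mV.
Scaled input = 1839.6974 LSBs, so code = 1840.
Reconstructed: 4.4652344 V.
Difference: -0.000734375 V → -0.734 mV.

-0.734 mV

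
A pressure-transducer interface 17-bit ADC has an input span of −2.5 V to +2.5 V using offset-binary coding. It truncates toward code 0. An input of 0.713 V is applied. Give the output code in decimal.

LSB = 5 V / 131072 = 38.15 µV.
(V_in − V_low)/LSB = (0.713 − (−2.5)) / 3.8147e-05 = 84226.867.
⌊·⌋(84226.867) = 84226.

code 84226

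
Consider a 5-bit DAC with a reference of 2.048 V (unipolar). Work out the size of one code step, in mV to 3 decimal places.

Full-scale span = 2.048 V.
LSB = 2.048 / 2^5 = 2.048 / 32 = 0.064 V = 64.000 mV.

64.000 mV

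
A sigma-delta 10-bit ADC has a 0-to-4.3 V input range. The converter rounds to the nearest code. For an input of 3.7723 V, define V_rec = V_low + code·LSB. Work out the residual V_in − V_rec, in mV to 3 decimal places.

Step size: 4.3 V ÷ 2^10 = 4.199 mV.
Scaled input = 898.3338 LSBs, so code = 898.
Code 898 maps back to 0 + 898×0.00419922 V = 3.7708984 V.
V_in − V_rec = 0.00140156 V = 1.402 mV.

1.402 mV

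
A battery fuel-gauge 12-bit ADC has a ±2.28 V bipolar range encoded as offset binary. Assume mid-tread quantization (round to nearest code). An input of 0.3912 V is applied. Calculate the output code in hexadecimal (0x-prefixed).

code 0x95F (decimal 2399)

LSB = 4.56 V / 4096 = 1.113 mV.
Input sits at 2399.394 steps above V_low.
Round → code 2399.
In hexadecimal (0x-prefixed): 0x95F.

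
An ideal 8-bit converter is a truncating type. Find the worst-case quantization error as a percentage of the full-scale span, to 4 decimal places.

0.3906 %

Truncating → worst-case error = 1 LSB = V_FS/2^8, so 100/256 = 0.390625 % of full scale.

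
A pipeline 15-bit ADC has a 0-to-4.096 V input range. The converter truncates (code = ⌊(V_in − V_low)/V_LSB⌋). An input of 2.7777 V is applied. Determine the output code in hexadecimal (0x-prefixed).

code 0x56CD (decimal 22221)

With 32768 levels over 4.096 V, one step is 125.00 µV.
(2.7777 − 0) / 0.000125 = 22221.600 LSBs.
Floor → code 22221.
In hexadecimal (0x-prefixed): 0x56CD.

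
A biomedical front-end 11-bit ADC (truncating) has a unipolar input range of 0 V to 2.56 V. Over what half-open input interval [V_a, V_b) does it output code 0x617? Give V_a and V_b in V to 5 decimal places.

[1.94875 V, 1.95000 V)

LSB = 2.56/2^11 = 1.250 mV.
Code 0x617 = 1559 decimal.
V_a = V_low + 1559·LSB = 1.94875 V; V_b = V_low + 1560·LSB = 1.95 V.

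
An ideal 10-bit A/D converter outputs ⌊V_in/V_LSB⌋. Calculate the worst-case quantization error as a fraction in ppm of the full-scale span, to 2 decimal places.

976.56 ppm

Truncating → worst-case error = 1 LSB = V_FS/2^10, so 1e+06/1024 = 976.562 ppm of full scale.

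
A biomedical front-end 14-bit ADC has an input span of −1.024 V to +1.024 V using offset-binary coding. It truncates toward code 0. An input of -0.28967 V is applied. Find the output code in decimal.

code 5874

Full-scale span = 2.048 V; LSB = 2.048/2^14 = 125.00 µV.
(-0.28967 − (−1.024)) / 0.000125 = 5874.640 LSBs.
Floor → code 5874.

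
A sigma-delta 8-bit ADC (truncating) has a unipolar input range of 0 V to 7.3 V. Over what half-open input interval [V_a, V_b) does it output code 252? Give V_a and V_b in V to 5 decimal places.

LSB = 7.3/2^8 = 28.516 mV.
V_a = V_low + 252·LSB = 7.18594 V; V_b = V_low + 253·LSB = 7.21445 V.

[7.18594 V, 7.21445 V)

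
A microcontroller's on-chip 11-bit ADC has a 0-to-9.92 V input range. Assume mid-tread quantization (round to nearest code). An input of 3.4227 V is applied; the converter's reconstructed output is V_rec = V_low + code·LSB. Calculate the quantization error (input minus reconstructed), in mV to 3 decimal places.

LSB = 9.92/2^11 = 4.844 mV.
(V_in − V_low)/LSB = (3.4227 − 0)/0.00484375 = 706.6219 → code 707 (round).
Code 707 maps back to 0 + 707×0.00484375 V = 3.4245312 V.
V_in − V_rec = -0.00183125 V = -1.831 mV.

-1.831 mV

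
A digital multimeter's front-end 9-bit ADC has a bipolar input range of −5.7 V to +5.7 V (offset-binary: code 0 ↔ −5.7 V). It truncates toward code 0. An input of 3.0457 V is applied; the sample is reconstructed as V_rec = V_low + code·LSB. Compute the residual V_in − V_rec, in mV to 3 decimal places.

17.575 mV

Step size: 11.4 V ÷ 2^9 = 22.266 mV.
(V_in − V_low)/LSB = (3.0457 − (−5.7))/0.0222656 = 392.7893 → code 392 (floor).
V_rec = (−5.7) + 392·0.0222656 = 3.028125 V.
Error = 3.0457 − 3.028125 = 0.017575 V = 17.575 mV.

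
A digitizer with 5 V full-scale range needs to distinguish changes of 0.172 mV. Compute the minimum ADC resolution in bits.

Number of steps required ≥ 5 V / 0.172 mV = 29069.77.
Need 2^N ≥ 29069.77; 2^14 = 16384, 2^15 = 32768.
Minimum N = 15.

15 bits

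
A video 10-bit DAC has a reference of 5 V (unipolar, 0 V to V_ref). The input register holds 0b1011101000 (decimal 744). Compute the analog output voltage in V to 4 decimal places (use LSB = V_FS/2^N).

3.6328 V

LSB = 5 V / 2^10 = 4.883 mV.
Code 0b1011101000 = 744 decimal.
V_out = 0 + 744 × 0.00488281 V = 3.63281 V.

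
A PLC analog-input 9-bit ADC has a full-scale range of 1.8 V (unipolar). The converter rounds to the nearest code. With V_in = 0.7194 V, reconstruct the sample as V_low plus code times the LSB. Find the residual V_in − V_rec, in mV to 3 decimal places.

LSB = 1.8/2^9 = 3.516 mV.
(V_in − V_low)/LSB = (0.7194 − 0)/0.00351563 = 204.6293 → code 205 (round).
Reconstructed: 0.72070312 V.
Error = 0.7194 − 0.72070312 = -0.00130313 V = -1.303 mV.

-1.303 mV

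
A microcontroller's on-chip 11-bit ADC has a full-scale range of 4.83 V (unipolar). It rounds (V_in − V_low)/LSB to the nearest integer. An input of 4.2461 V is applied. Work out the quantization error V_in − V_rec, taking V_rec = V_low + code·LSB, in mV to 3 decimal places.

LSB = 4.83/2^11 = 2.358 mV.
(4.2461 − 0)/0.0023584 = 1800.4167; round gives code 1800.
Reconstructed: 4.2451172 V.
Difference: 0.000982812 V → 0.983 mV.

0.983 mV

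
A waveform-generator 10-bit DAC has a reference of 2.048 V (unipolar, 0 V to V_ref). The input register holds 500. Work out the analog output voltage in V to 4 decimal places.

LSB = 2.048 V / 2^10 = 2.000 mV.
V_out = 0 + 500 × 0.002 V = 1 V.

1.0000 V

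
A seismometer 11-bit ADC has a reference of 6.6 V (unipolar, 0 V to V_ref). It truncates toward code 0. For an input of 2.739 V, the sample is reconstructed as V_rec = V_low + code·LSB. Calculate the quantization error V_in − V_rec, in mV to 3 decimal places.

2.965 mV

One LSB is 6.6 V / 2048 = 3.223 mV.
Scaled input = 849.9200 LSBs, so code = 849.
Code 849 maps back to 0 + 849×0.00322266 V = 2.7360352 V.
V_in − V_rec = 0.00296484 V = 2.965 mV.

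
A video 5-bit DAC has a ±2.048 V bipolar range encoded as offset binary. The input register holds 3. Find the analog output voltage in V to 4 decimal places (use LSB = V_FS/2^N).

LSB = 4.096 V / 2^5 = 128.000 mV.
V_out = (−2.048) + 3 × 0.128 V = -1.664 V.

-1.6640 V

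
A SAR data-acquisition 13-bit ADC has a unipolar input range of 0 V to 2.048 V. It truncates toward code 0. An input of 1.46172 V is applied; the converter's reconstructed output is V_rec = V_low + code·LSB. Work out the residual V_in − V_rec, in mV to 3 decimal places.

0.220 mV

One LSB is 2.048 V / 8192 = 250.00 µV.
Scaled input = 5846.8800 LSBs, so code = 5846.
Reconstructed: 1.4615 V.
Error = 1.46172 − 1.4615 = 0.00022 V = 0.220 mV.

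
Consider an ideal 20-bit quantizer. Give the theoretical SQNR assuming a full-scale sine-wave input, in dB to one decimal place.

122.2 dB

SNR ≈ 6.02·N + 1.76 dB = 6.02·20 + 1.76 = 122.16 dB.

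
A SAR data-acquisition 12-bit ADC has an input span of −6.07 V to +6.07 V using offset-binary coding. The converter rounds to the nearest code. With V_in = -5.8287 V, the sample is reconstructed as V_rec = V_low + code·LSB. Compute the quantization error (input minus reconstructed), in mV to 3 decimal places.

LSB = 12.14/2^12 = 2.964 mV.
(V_in − V_low)/LSB = (-5.8287 − (−6.07))/0.00296387 = 81.4139 → code 81 (round).
V_rec = (−6.07) + 81·0.00296387 = -5.8299268 V.
V_in − V_rec = 0.00122676 V = 1.227 mV.

1.227 mV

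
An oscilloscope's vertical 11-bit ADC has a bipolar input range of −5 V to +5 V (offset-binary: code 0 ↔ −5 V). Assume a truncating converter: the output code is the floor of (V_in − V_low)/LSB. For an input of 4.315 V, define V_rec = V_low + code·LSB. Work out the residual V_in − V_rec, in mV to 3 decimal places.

Step size: 10 V ÷ 2^11 = 4.883 mV.
(V_in − V_low)/LSB = (4.315 − (−5))/0.00488281 = 1907.7120 → code 1907 (floor).
Reconstructed: 4.3115234 V.
V_in − V_rec = 0.00347656 V = 3.477 mV.

3.477 mV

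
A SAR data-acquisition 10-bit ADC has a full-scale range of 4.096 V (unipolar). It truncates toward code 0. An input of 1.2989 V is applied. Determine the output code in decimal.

code 324

With 1024 levels over 4.096 V, one step is 4.000 mV.
(1.2989 − 0) / 0.004 = 324.725 LSBs.
Floor → code 324.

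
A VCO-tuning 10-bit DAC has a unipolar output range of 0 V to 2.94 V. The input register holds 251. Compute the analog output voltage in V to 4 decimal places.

LSB = 2.94 V / 2^10 = 2.871 mV.
V_out = 0 + 251 × 0.00287109 V = 0.720645 V.

0.7206 V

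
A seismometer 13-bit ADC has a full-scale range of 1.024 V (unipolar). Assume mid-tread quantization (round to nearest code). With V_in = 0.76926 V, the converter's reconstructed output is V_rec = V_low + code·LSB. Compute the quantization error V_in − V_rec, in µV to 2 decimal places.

Step size: 1.024 V ÷ 2^13 = 125.00 µV.
(0.76926 − 0)/0.000125 = 6154.0800; round gives code 6154.
Reconstructed: 0.76925 V.
Error = 0.76926 − 0.76925 = 1e-05 V = 10.00 µV.

10.00 µV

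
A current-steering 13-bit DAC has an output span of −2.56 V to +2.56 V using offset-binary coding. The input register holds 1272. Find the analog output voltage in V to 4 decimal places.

-1.7650 V

LSB = 5.12 V / 2^13 = 0.625 mV.
V_out = (−2.56) + 1272 × 0.000625 V = -1.765 V.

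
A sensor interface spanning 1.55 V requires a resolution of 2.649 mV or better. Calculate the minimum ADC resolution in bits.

10 bits

Number of steps required ≥ 1.55 V / 2.649 mV = 585.13.
Need 2^N ≥ 585.13; 2^9 = 512, 2^10 = 1024.
Minimum N = 10.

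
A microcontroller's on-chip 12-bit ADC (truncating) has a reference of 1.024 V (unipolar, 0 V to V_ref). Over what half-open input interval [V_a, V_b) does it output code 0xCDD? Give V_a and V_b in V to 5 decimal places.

[0.82325 V, 0.82350 V)

LSB = 1.024/2^12 = 250.00 µV.
Code 0xCDD = 3293 decimal.
V_a = V_low + 3293·LSB = 0.82325 V; V_b = V_low + 3294·LSB = 0.8235 V.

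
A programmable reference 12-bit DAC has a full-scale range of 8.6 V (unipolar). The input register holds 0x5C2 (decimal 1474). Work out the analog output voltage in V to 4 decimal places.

3.0948 V

LSB = 8.6 V / 2^12 = 2.100 mV.
Code 0x5C2 = 1474 decimal.
V_out = 0 + 1474 × 0.00209961 V = 3.09482 V.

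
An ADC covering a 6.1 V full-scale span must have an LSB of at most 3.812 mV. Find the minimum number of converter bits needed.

Number of steps required ≥ 6.1 V / 3.812 mV = 1600.21.
Need 2^N ≥ 1600.21; 2^10 = 1024, 2^11 = 2048.
Minimum N = 11.

11 bits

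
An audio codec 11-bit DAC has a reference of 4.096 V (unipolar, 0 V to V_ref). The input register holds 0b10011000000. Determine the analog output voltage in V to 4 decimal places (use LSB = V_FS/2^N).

2.4320 V

LSB = 4.096 V / 2^11 = 2.000 mV.
Code 0b10011000000 = 1216 decimal.
V_out = 0 + 1216 × 0.002 V = 2.432 V.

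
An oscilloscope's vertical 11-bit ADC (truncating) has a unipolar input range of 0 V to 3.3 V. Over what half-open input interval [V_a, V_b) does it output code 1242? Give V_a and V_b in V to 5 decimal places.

LSB = 3.3/2^11 = 1.611 mV.
V_a = V_low + 1242·LSB = 2.00127 V; V_b = V_low + 1243·LSB = 2.00288 V.

[2.00127 V, 2.00288 V)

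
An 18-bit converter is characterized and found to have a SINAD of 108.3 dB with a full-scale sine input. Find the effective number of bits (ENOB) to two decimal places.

ENOB = (SINAD − 1.76) / 6.02 = (108.3 − 1.76)/6.02 = 17.698.

17.70 bits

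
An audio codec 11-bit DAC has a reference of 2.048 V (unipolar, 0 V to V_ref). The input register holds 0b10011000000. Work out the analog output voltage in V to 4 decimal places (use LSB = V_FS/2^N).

1.2160 V

LSB = 2.048 V / 2^11 = 1.000 mV.
Code 0b10011000000 = 1216 decimal.
V_out = 0 + 1216 × 0.001 V = 1.216 V.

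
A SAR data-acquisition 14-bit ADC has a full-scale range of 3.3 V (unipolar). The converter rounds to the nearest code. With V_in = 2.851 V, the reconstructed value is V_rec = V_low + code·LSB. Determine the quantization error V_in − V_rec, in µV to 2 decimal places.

-43.70 µV

Step size: 3.3 V ÷ 2^14 = 201.42 µV.
Scaled input = 14154.7830 LSBs, so code = 14155.
Reconstructed: 2.8510437 V.
V_in − V_rec = -4.37012e-05 V = -43.70 µV.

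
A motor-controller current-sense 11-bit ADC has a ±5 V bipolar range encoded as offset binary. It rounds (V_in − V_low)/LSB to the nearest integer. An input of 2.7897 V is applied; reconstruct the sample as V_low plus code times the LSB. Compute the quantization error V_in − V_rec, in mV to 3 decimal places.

LSB = 10/2^11 = 4.883 mV.
(V_in − V_low)/LSB = (2.7897 − (−5))/0.00488281 = 1595.3306 → code 1595 (round).
V_rec = (−5) + 1595·0.00488281 = 2.7880859 V.
V_in − V_rec = 0.00161406 V = 1.614 mV.

1.614 mV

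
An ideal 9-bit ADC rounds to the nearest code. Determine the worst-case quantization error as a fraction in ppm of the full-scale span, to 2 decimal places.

976.56 ppm

Rounding → worst-case error = ½ LSB = V_FS/2^10, so 1e+06/1024 = 976.562 ppm of full scale.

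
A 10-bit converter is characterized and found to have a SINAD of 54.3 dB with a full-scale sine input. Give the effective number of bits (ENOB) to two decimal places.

8.73 bits

ENOB = (SINAD − 1.76) / 6.02 = (54.3 − 1.76)/6.02 = 8.728.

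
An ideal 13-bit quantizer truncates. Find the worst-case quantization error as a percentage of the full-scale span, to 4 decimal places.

0.0122 %

Truncating → worst-case error = 1 LSB = V_FS/2^13, so 100/8192 = 0.012207 % of full scale.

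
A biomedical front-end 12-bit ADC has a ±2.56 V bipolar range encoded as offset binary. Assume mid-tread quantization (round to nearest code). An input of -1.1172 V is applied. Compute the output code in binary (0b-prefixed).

Full-scale span = 5.12 V; LSB = 5.12/2^12 = 1.250 mV.
(V_in − V_low)/LSB = (-1.1172 − (−2.56)) / 0.00125 = 1154.240.
round(1154.240) = 1154.
In binary (0b-prefixed): 0b10010000010.

code 0b10010000010 (decimal 1154)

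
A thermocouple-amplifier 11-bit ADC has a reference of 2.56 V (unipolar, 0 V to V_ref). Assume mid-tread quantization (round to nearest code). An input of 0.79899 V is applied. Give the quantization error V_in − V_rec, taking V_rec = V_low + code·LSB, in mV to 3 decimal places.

0.240 mV

Step size: 2.56 V ÷ 2^11 = 1.250 mV.
(0.79899 − 0)/0.00125 = 639.1920; round gives code 639.
V_rec = 0 + 639·0.00125 = 0.79875 V.
Difference: 0.00024 V → 0.240 mV.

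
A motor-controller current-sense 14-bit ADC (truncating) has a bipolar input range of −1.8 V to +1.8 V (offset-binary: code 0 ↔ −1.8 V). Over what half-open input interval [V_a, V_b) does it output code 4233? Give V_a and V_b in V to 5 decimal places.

[-0.86990 V, -0.86968 V)

LSB = 3.6/2^14 = 219.73 µV.
V_a = V_low + 4233·LSB = -0.869897 V; V_b = V_low + 4234·LSB = -0.869678 V.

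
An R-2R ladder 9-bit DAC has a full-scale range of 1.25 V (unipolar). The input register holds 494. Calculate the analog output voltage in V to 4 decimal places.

LSB = 1.25 V / 2^9 = 2.441 mV.
V_out = 0 + 494 × 0.00244141 V = 1.20605 V.

1.2061 V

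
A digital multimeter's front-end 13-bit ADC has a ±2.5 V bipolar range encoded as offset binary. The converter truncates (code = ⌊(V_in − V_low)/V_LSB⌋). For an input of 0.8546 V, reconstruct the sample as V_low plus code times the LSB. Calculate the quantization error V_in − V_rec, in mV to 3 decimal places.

0.108 mV

Step size: 5 V ÷ 2^13 = 0.610 mV.
(0.8546 − (−2.5))/0.000610352 = 5496.1766; ⌊·⌋ gives code 5496.
Code 5496 maps back to (−2.5) + 5496×0.000610352 V = 0.85449219 V.
Error = 0.8546 − 0.85449219 = 0.000107812 V = 0.108 mV.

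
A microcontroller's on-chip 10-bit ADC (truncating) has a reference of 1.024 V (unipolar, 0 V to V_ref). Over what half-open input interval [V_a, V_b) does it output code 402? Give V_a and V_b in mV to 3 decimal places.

LSB = 1.024/2^10 = 1.000 mV.
V_a = V_low + 402·LSB = 0.402 V; V_b = V_low + 403·LSB = 0.403 V.

[402.000 mV, 403.000 mV)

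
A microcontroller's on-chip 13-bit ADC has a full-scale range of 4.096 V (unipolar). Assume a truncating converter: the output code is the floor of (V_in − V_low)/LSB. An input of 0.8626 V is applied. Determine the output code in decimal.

LSB = 4.096 V / 8192 = 0.500 mV.
(V_in − V_low)/LSB = (0.8626 − 0) / 0.0005 = 1725.200.
So the output code is 1725.

code 1725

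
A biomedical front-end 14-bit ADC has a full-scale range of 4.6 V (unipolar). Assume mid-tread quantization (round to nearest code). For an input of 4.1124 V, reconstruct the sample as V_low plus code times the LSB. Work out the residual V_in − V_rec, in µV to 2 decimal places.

LSB = 4.6/2^14 = 280.76 µV.
Scaled input = 14647.2960 LSBs, so code = 14647.
V_rec = 0 + 14647·0.000280762 = 4.1123169 V.
Error = 4.1124 − 4.1123169 = 8.31055e-05 V = 83.11 µV.

83.11 µV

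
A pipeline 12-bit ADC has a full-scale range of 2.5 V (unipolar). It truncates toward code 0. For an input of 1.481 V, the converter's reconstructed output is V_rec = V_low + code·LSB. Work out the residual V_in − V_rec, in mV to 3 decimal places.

0.287 mV

Step size: 2.5 V ÷ 2^12 = 0.610 mV.
Scaled input = 2426.4704 LSBs, so code = 2426.
Code 2426 maps back to 0 + 2426×0.000610352 V = 1.4807129 V.
V_in − V_rec = 0.000287109 V = 0.287 mV.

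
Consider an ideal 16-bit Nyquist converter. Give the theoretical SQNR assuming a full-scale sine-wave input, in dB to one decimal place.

98.1 dB

SNR ≈ 6.02·N + 1.76 dB = 6.02·16 + 1.76 = 98.08 dB.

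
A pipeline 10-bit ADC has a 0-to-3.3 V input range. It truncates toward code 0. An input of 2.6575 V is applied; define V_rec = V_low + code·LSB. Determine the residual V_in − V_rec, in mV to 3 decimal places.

2.031 mV

LSB = 3.3/2^10 = 3.223 mV.
(V_in − V_low)/LSB = (2.6575 − 0)/0.00322266 = 824.6303 → code 824 (floor).
Code 824 maps back to 0 + 824×0.00322266 V = 2.6554687 V.
V_in − V_rec = 0.00203125 V = 2.031 mV.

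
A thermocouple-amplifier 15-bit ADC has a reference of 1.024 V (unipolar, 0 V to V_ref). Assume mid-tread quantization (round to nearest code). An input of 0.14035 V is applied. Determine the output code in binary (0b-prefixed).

Full-scale span = 1.024 V; LSB = 1.024/2^15 = 31.25 µV.
(V_in − V_low)/LSB = (0.14035 − 0) / 3.125e-05 = 4491.200.
Round → code 4491.
In binary (0b-prefixed): 0b1000110001011.

code 0b1000110001011 (decimal 4491)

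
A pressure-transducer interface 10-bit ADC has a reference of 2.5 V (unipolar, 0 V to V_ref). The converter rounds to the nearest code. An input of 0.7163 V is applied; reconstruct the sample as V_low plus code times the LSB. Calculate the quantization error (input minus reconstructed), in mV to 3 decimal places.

Step size: 2.5 V ÷ 2^10 = 2.441 mV.
(0.7163 − 0)/0.00244141 = 293.3965; round gives code 293.
Code 293 maps back to 0 + 293×0.00244141 V = 0.71533203 V.
Error = 0.7163 − 0.71533203 = 0.000967969 V = 0.968 mV.

0.968 mV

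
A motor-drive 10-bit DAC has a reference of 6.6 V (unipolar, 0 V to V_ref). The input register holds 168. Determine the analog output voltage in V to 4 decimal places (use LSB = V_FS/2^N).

1.0828 V

LSB = 6.6 V / 2^10 = 6.445 mV.
V_out = 0 + 168 × 0.00644531 V = 1.08281 V.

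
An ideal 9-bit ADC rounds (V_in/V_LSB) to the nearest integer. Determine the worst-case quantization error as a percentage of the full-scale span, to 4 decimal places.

Rounding → worst-case error = ½ LSB = V_FS/2^10, so 100/1024 = 0.0976562 % of full scale.

0.0977 %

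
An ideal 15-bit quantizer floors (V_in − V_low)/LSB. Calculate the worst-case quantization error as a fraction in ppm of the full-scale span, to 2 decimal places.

30.52 ppm

Truncating → worst-case error = 1 LSB = V_FS/2^15, so 1e+06/32768 = 30.5176 ppm of full scale.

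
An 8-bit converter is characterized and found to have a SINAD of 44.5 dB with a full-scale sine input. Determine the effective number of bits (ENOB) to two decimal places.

7.10 bits

ENOB = (SINAD − 1.76) / 6.02 = (44.5 − 1.76)/6.02 = 7.100.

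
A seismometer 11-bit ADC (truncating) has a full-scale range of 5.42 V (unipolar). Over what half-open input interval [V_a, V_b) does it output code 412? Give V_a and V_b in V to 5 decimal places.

LSB = 5.42/2^11 = 2.646 mV.
V_a = V_low + 412·LSB = 1.09035 V; V_b = V_low + 413·LSB = 1.093 V.

[1.09035 V, 1.09300 V)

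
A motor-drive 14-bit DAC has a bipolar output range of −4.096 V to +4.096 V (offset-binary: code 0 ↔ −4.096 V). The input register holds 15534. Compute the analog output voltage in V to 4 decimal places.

LSB = 8.192 V / 2^14 = 0.500 mV.
V_out = (−4.096) + 15534 × 0.0005 V = 3.671 V.

3.6710 V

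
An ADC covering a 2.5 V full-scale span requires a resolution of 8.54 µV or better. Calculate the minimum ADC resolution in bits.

Number of steps required ≥ 2.5 V / 8.54 µV = 292740.05.
Need 2^N ≥ 292740.05; 2^18 = 262144, 2^19 = 524288.
Minimum N = 19.

19 bits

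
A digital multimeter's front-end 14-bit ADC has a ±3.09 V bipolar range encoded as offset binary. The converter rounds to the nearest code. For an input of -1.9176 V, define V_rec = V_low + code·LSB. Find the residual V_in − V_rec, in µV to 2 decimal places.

70.90 µV

Step size: 6.18 V ÷ 2^14 = 377.20 µV.
(V_in − V_low)/LSB = (-1.9176 − (−3.09))/0.000377197 = 3108.1880 → code 3108 (round).
Code 3108 maps back to (−3.09) + 3108×0.000377197 V = -1.9176709 V.
V_in − V_rec = 7.08984e-05 V = 70.90 µV.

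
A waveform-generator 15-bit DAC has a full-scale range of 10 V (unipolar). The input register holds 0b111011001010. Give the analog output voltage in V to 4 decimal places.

1.1554 V

LSB = 10 V / 2^15 = 305.18 µV.
Code 0b111011001010 = 3786 decimal.
V_out = 0 + 3786 × 0.000305176 V = 1.1554 V.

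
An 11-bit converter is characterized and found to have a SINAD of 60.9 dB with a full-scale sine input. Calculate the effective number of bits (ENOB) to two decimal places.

9.82 bits

ENOB = (SINAD − 1.76) / 6.02 = (60.9 − 1.76)/6.02 = 9.824.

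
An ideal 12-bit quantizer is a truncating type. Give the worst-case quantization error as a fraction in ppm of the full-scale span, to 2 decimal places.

244.14 ppm

Truncating → worst-case error = 1 LSB = V_FS/2^12, so 1e+06/4096 = 244.141 ppm of full scale.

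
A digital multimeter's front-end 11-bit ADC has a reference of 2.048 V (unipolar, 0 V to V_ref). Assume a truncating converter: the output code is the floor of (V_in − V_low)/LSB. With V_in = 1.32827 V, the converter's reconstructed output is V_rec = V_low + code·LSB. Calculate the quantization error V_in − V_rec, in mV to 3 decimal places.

0.270 mV

One LSB is 2.048 V / 2048 = 1.000 mV.
Scaled input = 1328.2700 LSBs, so code = 1328.
Code 1328 maps back to 0 + 1328×0.001 V = 1.328 V.
V_in − V_rec = 0.00027 V = 0.270 mV.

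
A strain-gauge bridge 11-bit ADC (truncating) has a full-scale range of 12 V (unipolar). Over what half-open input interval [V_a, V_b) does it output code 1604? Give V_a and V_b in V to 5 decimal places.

LSB = 12/2^11 = 5.859 mV.
V_a = V_low + 1604·LSB = 9.39844 V; V_b = V_low + 1605·LSB = 9.4043 V.

[9.39844 V, 9.40430 V)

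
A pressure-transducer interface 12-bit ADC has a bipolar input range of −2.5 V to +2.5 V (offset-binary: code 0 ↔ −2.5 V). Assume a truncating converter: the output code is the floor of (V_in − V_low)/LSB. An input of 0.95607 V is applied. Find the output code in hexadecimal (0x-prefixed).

code 0xB0F (decimal 2831)

LSB = 5 V / 4096 = 1.221 mV.
(0.95607 − (−2.5)) / 0.0012207 = 2831.213 LSBs.
⌊·⌋(2831.213) = 2831.
In hexadecimal (0x-prefixed): 0xB0F.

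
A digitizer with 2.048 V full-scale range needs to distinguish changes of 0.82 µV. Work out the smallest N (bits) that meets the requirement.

Number of steps required ≥ 2.048 V / 0.82 µV = 2497560.98.
Need 2^N ≥ 2497560.98; 2^21 = 2097152, 2^22 = 4194304.
Minimum N = 22.

22 bits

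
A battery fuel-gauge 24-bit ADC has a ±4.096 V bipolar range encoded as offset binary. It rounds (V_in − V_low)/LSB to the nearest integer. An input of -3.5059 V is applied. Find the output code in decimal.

Full-scale span = 8.192 V; LSB = 8.192/2^24 = 0.49 µV.
(-3.5059 − (−4.096)) / 4.88281e-07 = 1208524.800 LSBs.
Round → code 1208525.

code 1208525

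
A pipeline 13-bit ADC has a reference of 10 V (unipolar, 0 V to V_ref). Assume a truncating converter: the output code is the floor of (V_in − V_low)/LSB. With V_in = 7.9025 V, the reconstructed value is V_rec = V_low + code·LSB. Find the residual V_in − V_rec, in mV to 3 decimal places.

0.889 mV

LSB = 10/2^13 = 1.221 mV.
Scaled input = 6473.7280 LSBs, so code = 6473.
Code 6473 maps back to 0 + 6473×0.0012207 V = 7.9016113 V.
Difference: 0.000888672 V → 0.889 mV.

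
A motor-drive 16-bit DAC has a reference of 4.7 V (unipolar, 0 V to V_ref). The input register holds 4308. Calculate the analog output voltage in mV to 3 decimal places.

LSB = 4.7 V / 2^16 = 71.72 µV.
V_out = 0 + 4308 × 7.17163e-05 V = 0.308954 V.
= 308.954 mV.

308.954 mV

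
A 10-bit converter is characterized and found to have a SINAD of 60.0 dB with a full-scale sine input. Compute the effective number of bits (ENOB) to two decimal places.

ENOB = (SINAD − 1.76) / 6.02 = (60.0 − 1.76)/6.02 = 9.674.

9.67 bits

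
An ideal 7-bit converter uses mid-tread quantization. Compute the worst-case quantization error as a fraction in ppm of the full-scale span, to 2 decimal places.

Rounding → worst-case error = ½ LSB = V_FS/2^8, so 1e+06/256 = 3906.25 ppm of full scale.

3906.25 ppm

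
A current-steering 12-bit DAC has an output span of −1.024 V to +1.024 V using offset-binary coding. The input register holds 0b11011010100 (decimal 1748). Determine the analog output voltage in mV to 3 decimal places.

-150.000 mV

LSB = 2.048 V / 2^12 = 0.500 mV.
Code 0b11011010100 = 1748 decimal.
V_out = (−1.024) + 1748 × 0.0005 V = -0.15 V.
= -150.000 mV.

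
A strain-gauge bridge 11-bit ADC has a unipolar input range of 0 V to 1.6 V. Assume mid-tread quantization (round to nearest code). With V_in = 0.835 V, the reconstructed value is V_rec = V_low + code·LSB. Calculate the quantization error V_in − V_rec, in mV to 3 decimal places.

-0.156 mV

Step size: 1.6 V ÷ 2^11 = 0.781 mV.
(V_in − V_low)/LSB = (0.835 − 0)/0.00078125 = 1068.8000 → code 1069 (round).
Code 1069 maps back to 0 + 1069×0.00078125 V = 0.83515625 V.
Difference: -0.00015625 V → -0.156 mV.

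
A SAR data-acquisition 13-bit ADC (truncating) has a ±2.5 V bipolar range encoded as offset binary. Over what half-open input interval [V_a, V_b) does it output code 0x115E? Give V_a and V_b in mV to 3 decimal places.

[213.623 mV, 214.233 mV)

LSB = 5/2^13 = 0.610 mV.
Code 0x115E = 4446 decimal.
V_a = V_low + 4446·LSB = 0.213623 V; V_b = V_low + 4447·LSB = 0.214233 V.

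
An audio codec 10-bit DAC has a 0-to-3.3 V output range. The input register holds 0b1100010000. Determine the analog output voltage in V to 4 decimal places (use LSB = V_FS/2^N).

2.5266 V

LSB = 3.3 V / 2^10 = 3.223 mV.
Code 0b1100010000 = 784 decimal.
V_out = 0 + 784 × 0.00322266 V = 2.52656 V.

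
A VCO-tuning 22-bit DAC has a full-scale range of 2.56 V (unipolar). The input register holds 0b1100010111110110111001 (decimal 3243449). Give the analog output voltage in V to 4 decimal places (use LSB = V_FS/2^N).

LSB = 2.56 V / 2^22 = 0.61 µV.
Code 0b1100010111110110111001 = 3243449 decimal.
V_out = 0 + 3243449 × 6.10352e-07 V = 1.97964 V.

1.9796 V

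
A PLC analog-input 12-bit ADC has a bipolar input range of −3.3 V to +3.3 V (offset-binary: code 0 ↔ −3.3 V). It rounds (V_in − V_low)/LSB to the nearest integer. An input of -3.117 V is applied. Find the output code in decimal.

LSB = 6.6 V / 4096 = 1.611 mV.
Input sits at 113.571 steps above V_low.
Round → code 114.

code 114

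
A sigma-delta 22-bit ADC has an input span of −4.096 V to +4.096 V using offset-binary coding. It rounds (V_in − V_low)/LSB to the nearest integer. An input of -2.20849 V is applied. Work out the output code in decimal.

Full-scale span = 8.192 V; LSB = 8.192/2^22 = 1.95 µV.
(V_in − V_low)/LSB = (-2.20849 − (−4.096)) / 1.95313e-06 = 966405.120.
round(966405.120) = 966405.

code 966405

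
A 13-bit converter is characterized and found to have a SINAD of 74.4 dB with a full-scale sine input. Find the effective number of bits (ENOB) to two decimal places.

ENOB = (SINAD − 1.76) / 6.02 = (74.4 − 1.76)/6.02 = 12.066.

12.07 bits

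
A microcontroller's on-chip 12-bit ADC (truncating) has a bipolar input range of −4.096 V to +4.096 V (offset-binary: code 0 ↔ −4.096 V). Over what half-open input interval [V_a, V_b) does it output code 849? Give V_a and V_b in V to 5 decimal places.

[-2.39800 V, -2.39600 V)

LSB = 8.192/2^12 = 2.000 mV.
V_a = V_low + 849·LSB = -2.398 V; V_b = V_low + 850·LSB = -2.396 V.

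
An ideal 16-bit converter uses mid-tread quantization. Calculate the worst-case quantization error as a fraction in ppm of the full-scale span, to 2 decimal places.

7.63 ppm

Rounding → worst-case error = ½ LSB = V_FS/2^17, so 1e+06/131072 = 7.62939 ppm of full scale.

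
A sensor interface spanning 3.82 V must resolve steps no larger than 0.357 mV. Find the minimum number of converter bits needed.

Number of steps required ≥ 3.82 V / 0.357 mV = 10700.28.
Need 2^N ≥ 10700.28; 2^13 = 8192, 2^14 = 16384.
Minimum N = 14.

14 bits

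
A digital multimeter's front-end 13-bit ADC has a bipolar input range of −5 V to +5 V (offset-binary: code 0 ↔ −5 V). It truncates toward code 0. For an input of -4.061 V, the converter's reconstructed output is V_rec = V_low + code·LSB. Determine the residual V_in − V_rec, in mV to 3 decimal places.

LSB = 10/2^13 = 1.221 mV.
(V_in − V_low)/LSB = (-4.061 − (−5))/0.0012207 = 769.2288 → code 769 (floor).
Code 769 maps back to (−5) + 769×0.0012207 V = -4.0612793 V.
V_in − V_rec = 0.000279297 V = 0.279 mV.

0.279 mV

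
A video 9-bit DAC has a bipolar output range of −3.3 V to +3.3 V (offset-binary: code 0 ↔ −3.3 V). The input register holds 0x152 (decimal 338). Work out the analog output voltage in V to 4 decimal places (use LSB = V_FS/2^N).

LSB = 6.6 V / 2^9 = 12.891 mV.
Code 0x152 = 338 decimal.
V_out = (−3.3) + 338 × 0.0128906 V = 1.05703 V.

1.0570 V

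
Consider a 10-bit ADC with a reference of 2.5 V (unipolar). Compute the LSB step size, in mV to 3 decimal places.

2.441 mV

Full-scale span = 2.5 V.
LSB = 2.5 / 2^10 = 2.5 / 1024 = 0.00244141 V = 2.441 mV.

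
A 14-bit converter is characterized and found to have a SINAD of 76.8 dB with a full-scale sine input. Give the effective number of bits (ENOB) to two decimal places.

ENOB = (SINAD − 1.76) / 6.02 = (76.8 − 1.76)/6.02 = 12.465.

12.47 bits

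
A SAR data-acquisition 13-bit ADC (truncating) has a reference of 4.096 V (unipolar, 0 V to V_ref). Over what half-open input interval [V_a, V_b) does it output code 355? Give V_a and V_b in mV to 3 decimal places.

LSB = 4.096/2^13 = 0.500 mV.
V_a = V_low + 355·LSB = 0.1775 V; V_b = V_low + 356·LSB = 0.178 V.

[177.500 mV, 178.000 mV)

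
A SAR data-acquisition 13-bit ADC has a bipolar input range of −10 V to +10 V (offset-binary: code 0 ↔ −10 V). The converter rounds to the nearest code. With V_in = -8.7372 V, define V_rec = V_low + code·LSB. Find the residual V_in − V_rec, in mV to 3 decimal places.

Step size: 20 V ÷ 2^13 = 2.441 mV.
Scaled input = 517.2429 LSBs, so code = 517.
V_rec = (−10) + 517·0.00244141 = -8.737793 V.
V_in − V_rec = 0.000592969 V = 0.593 mV.

0.593 mV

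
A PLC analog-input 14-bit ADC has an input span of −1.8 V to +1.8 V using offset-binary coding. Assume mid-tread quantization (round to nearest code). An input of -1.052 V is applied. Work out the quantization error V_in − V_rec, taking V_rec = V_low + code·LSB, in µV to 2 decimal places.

One LSB is 3.6 V / 16384 = 219.73 µV.
(V_in − V_low)/LSB = (-1.052 − (−1.8))/0.000219727 = 3404.2311 → code 3404 (round).
Reconstructed: -1.0520508 V.
V_in − V_rec = 5.07812e-05 V = 50.78 µV.

50.78 µV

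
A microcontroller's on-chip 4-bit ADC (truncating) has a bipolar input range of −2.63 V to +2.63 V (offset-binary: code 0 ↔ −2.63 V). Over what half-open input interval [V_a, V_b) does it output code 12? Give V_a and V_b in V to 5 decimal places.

[1.31500 V, 1.64375 V)

LSB = 5.26/2^4 = 328.750 mV.
V_a = V_low + 12·LSB = 1.315 V; V_b = V_low + 13·LSB = 1.64375 V.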